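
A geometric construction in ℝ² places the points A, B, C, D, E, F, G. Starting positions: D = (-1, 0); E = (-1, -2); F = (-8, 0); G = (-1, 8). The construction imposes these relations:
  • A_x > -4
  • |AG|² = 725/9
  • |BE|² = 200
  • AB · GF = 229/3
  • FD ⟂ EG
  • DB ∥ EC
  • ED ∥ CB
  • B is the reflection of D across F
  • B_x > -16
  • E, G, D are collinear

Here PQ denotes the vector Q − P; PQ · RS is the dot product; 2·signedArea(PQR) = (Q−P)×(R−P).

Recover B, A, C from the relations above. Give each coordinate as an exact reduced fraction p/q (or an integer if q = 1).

A = (-10/3, -2/3)
B = (-15, 0)
C = (-15, -2)

1. B_x = -15  [B is the reflection of D across F]
2. B_y = 0  [B is the reflection of D across F]
   → B = (-15, 0)
3. A_x = -10/3  [line 7·x + 8·y + 86/3 = 0 ∩ |AG|² = 725/9]
4. A_y = -2/3  [line 7·x + 8·y + 86/3 = 0 ∩ |AG|² = 725/9]
   → A = (-10/3, -2/3)
5. C_x = -15  [ED ∥ CB ∩ DB ∥ EC]
6. C_y = -2  [ED ∥ CB ∩ DB ∥ EC]
   → C = (-15, -2)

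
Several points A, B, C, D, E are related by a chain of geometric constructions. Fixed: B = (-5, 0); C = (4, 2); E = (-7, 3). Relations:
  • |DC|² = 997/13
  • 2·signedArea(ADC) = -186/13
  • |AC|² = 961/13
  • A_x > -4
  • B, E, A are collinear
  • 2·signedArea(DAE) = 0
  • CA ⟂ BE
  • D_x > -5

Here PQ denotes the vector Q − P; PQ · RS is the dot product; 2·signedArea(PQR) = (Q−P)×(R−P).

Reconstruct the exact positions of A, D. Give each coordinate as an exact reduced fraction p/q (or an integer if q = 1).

1. A_x = -41/13  [B, E, A are collinear ∩ CA ⟂ BE]
2. A_y = -36/13  [B, E, A are collinear ∩ CA ⟂ BE]
   → A = (-41/13, -36/13)
3. D_x = -53/13  [2·signedArea(DAE) = 0 ∩ 2·signedArea(ADC) = -186/13]
4. D_y = -18/13  [2·signedArea(DAE) = 0 ∩ 2·signedArea(ADC) = -186/13]
   → D = (-53/13, -18/13)

A = (-41/13, -36/13)
D = (-53/13, -18/13)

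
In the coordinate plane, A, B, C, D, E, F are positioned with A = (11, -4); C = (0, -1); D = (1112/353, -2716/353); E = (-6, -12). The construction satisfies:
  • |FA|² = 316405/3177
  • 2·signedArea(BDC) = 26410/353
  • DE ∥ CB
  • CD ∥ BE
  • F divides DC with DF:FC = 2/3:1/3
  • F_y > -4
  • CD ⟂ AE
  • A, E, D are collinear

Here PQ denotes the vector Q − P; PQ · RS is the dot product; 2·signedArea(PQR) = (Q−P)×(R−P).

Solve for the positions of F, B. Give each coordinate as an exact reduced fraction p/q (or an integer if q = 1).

B = (-3230/353, -1873/353)
F = (1112/1059, -3422/1059)

1. F_x = 1112/1059  [F divides DC with DF:FC = 2/3:1/3]
2. F_y = -3422/1059  [F divides DC with DF:FC = 2/3:1/3]
   → F = (1112/1059, -3422/1059)
3. B_x = -3230/353  [CD ∥ BE ∩ DE ∥ CB]
4. B_y = -1873/353  [CD ∥ BE ∩ DE ∥ CB]
   → B = (-3230/353, -1873/353)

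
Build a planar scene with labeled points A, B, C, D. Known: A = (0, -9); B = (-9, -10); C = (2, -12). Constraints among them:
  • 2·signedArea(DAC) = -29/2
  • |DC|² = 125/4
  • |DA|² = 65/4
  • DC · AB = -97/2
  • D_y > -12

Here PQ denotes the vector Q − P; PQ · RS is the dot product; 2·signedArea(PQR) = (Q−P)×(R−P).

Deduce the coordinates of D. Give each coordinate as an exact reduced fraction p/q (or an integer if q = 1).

1. D_x = -7/2  [2·signedArea(DAC) = -29/2 ∩ DC · AB = -97/2]
2. D_y = -11  [2·signedArea(DAC) = -29/2 ∩ DC · AB = -97/2]
   → D = (-7/2, -11)

D = (-7/2, -11)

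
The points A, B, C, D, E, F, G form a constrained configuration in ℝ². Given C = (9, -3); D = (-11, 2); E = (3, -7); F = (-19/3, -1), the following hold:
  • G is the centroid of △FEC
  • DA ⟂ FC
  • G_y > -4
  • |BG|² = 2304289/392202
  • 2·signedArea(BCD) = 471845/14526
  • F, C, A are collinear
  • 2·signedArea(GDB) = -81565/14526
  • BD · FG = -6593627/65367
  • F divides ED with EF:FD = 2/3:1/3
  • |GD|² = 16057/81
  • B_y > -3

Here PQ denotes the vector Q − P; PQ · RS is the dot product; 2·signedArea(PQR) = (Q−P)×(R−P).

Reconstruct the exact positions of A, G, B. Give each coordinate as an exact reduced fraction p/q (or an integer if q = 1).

1. A_x = -6083/538  [F, C, A are collinear ∩ DA ⟂ FC]
2. A_y = -189/538  [F, C, A are collinear ∩ DA ⟂ FC]
   → A = (-6083/538, -189/538)
3. G_x = 17/9  [G is the centroid of △FEC]
4. G_y = -11/3  [G is the centroid of △FEC]
   → G = (17/9, -11/3)
5. B_x = -2023/14526  [2·signedArea(BCD) = 471845/14526 ∩ 2·signedArea(GDB) = -81565/14526]
6. B_y = -11327/4842  [2·signedArea(BCD) = 471845/14526 ∩ 2·signedArea(GDB) = -81565/14526]
   → B = (-2023/14526, -11327/4842)

A = (-6083/538, -189/538)
B = (-2023/14526, -11327/4842)
G = (17/9, -11/3)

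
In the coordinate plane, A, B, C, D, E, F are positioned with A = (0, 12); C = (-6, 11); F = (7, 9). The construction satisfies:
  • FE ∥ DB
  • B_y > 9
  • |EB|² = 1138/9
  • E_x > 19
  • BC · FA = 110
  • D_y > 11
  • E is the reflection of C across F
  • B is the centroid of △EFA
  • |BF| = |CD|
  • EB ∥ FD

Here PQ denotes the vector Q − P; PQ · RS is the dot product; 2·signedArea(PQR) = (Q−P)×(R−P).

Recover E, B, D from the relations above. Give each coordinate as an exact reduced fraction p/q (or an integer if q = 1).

1. E_x = 20  [E is the reflection of C across F]
2. E_y = 7  [E is the reflection of C across F]
   → E = (20, 7)
3. B_x = 9  [B is the centroid of △EFA]
4. B_y = 28/3  [B is the centroid of △EFA]
   → B = (9, 28/3)
5. D_x = -4  [FE ∥ DB ∩ EB ∥ FD]
6. D_y = 34/3  [FE ∥ DB ∩ EB ∥ FD]
   → D = (-4, 34/3)

B = (9, 28/3)
D = (-4, 34/3)
E = (20, 7)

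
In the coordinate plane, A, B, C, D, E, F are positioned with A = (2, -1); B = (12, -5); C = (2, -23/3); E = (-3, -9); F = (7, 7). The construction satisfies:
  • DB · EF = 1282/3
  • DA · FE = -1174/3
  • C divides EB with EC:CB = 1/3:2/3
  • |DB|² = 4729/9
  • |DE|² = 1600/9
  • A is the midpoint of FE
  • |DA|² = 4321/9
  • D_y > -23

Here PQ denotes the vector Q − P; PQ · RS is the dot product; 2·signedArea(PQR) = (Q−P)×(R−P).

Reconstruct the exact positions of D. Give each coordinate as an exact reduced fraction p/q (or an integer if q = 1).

D = (-3, -67/3)

1. D_x = -3  [line 10·x + 16·y + 1162/3 = 0 ∩ |DB|² = 4729/9]
2. D_y = -67/3  [line 10·x + 16·y + 1162/3 = 0 ∩ |DB|² = 4729/9]
   → D = (-3, -67/3)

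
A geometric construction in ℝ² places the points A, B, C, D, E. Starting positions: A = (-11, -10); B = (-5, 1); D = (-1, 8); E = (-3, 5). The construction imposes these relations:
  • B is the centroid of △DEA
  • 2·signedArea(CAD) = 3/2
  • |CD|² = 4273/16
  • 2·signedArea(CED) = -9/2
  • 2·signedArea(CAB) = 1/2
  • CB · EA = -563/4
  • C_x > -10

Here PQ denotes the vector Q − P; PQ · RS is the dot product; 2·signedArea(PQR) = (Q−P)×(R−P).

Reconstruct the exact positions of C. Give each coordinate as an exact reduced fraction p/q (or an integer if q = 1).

C = (-9, -25/4)

1. C_x = -9  [2·signedArea(CAD) = 3/2 ∩ 2·signedArea(CED) = -9/2]
2. C_y = -25/4  [2·signedArea(CAD) = 3/2 ∩ 2·signedArea(CED) = -9/2]
   → C = (-9, -25/4)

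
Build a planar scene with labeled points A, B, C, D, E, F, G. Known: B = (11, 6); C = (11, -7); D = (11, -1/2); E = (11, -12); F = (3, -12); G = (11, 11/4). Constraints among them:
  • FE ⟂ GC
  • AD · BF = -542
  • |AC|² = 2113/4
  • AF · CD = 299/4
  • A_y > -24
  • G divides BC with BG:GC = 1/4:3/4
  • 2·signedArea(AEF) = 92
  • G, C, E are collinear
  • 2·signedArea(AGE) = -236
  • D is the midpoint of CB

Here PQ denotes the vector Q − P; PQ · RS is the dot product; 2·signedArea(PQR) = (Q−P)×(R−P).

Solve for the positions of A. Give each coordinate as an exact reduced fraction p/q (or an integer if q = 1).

A = (-5, -47/2)

1. A_x = -5  [AF · CD = 299/4 ∩ AD · BF = -542]
2. A_y = -47/2  [AF · CD = 299/4 ∩ AD · BF = -542]
   → A = (-5, -47/2)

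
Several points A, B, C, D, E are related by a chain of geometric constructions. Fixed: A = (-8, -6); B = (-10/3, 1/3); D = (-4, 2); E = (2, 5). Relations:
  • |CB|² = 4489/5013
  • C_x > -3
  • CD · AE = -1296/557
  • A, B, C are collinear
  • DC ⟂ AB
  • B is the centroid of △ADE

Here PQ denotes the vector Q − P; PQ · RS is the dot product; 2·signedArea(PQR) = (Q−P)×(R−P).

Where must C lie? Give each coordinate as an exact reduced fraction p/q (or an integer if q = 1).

C = (-1544/557, 610/557)

1. C_x = -1544/557  [A, B, C are collinear ∩ DC ⟂ AB]
2. C_y = 610/557  [A, B, C are collinear ∩ DC ⟂ AB]
   → C = (-1544/557, 610/557)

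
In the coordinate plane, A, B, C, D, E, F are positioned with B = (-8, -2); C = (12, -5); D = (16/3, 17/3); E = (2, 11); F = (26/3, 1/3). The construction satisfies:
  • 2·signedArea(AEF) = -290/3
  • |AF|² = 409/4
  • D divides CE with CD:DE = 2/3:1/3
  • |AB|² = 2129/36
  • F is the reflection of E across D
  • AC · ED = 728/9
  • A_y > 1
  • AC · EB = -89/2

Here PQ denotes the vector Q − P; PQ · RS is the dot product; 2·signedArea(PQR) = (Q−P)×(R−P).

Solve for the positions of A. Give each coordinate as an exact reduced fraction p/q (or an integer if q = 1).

1. A_x = -4/3  [2·signedArea(AEF) = -290/3 ∩ AC · EB = -89/2]
2. A_y = 11/6  [2·signedArea(AEF) = -290/3 ∩ AC · EB = -89/2]
   → A = (-4/3, 11/6)

A = (-4/3, 11/6)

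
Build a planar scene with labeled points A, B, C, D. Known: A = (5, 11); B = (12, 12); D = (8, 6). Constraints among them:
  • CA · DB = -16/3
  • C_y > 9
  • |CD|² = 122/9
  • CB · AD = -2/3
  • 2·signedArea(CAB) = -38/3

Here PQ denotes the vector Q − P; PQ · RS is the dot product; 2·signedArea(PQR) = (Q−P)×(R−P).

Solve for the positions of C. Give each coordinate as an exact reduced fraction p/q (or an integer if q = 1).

C = (25/3, 29/3)

1. C_x = 25/3  [2·signedArea(CAB) = -38/3 ∩ CB · AD = -2/3]
2. C_y = 29/3  [2·signedArea(CAB) = -38/3 ∩ CB · AD = -2/3]
   → C = (25/3, 29/3)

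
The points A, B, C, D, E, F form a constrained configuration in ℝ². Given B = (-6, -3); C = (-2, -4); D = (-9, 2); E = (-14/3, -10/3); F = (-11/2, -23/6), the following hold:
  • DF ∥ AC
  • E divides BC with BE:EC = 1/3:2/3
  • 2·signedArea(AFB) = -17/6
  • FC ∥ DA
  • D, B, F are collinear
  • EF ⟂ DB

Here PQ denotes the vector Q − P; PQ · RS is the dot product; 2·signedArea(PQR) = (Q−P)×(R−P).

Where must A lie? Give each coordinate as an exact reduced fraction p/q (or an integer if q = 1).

1. A_x = -11/2  [DF ∥ AC ∩ FC ∥ DA]
2. A_y = 11/6  [DF ∥ AC ∩ FC ∥ DA]
   → A = (-11/2, 11/6)

A = (-11/2, 11/6)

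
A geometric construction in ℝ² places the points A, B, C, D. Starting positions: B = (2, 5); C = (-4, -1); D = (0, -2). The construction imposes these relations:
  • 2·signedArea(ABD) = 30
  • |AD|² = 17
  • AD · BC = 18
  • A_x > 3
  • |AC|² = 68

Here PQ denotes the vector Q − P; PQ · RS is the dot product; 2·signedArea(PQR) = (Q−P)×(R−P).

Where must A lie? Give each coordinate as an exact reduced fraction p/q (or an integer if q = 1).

1. A_x = 4  [AD · BC = 18 ∩ 2·signedArea(ABD) = 30]
2. A_y = -3  [AD · BC = 18 ∩ 2·signedArea(ABD) = 30]
   → A = (4, -3)

A = (4, -3)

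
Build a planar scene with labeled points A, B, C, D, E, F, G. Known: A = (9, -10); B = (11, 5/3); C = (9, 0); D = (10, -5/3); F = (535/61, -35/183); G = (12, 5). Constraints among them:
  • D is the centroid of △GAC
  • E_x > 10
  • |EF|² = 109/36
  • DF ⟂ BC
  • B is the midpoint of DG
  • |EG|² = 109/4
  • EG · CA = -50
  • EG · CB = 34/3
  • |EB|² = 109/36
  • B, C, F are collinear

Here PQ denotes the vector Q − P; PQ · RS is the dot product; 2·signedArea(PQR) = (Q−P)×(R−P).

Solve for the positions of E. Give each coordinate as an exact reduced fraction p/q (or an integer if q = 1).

1. E_x = 21/2  [EG · CB = 34/3 ∩ EG · CA = -50]
2. E_y = 0  [EG · CB = 34/3 ∩ EG · CA = -50]
   → E = (21/2, 0)

E = (21/2, 0)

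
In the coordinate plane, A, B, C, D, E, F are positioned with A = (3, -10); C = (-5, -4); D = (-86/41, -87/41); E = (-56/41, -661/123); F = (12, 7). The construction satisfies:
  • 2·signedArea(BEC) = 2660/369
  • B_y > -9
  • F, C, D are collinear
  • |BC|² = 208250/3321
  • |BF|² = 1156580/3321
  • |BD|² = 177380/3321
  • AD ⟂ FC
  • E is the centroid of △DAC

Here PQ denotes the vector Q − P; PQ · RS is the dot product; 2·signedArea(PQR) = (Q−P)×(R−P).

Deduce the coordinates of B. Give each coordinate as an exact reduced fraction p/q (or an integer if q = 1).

B = (190/123, -3121/369)

1. B_x = 190/123  [line -169/123·x + -149/41·y + -10559/369 = 0 ∩ |BF|² = 1156580/3321]
2. B_y = -3121/369  [line -169/123·x + -149/41·y + -10559/369 = 0 ∩ |BF|² = 1156580/3321]
   → B = (190/123, -3121/369)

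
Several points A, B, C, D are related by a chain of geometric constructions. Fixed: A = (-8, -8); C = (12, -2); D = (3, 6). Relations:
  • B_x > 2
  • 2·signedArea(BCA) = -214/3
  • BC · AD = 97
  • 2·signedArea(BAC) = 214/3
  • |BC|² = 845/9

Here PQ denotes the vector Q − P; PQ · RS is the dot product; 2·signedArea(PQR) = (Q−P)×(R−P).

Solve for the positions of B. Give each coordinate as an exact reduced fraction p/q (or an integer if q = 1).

B = (7/3, -4/3)

1. B_x = 7/3  [2·signedArea(BCA) = -214/3 ∩ BC · AD = 97]
2. B_y = -4/3  [2·signedArea(BCA) = -214/3 ∩ BC · AD = 97]
   → B = (7/3, -4/3)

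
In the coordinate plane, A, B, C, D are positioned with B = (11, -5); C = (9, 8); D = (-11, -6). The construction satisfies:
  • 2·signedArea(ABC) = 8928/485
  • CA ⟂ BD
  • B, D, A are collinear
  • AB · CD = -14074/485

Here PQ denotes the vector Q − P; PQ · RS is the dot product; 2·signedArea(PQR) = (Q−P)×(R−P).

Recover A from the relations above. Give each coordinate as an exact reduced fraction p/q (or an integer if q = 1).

1. A_x = 4653/485  [B, D, A are collinear ∩ CA ⟂ BD]
2. A_y = -2456/485  [B, D, A are collinear ∩ CA ⟂ BD]
   → A = (4653/485, -2456/485)

A = (4653/485, -2456/485)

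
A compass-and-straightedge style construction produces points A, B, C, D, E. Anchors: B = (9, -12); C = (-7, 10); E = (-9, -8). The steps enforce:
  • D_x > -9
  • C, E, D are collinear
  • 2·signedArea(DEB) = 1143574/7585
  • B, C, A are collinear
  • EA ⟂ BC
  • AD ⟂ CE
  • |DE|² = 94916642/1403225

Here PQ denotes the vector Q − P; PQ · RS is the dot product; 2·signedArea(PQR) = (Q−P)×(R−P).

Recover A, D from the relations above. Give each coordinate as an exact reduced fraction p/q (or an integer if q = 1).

1. A_x = 161/185  [B, C, A are collinear ∩ EA ⟂ BC]
2. A_y = -152/185  [B, C, A are collinear ∩ EA ⟂ BC]
   → A = (161/185, -152/185)
3. D_x = -61376/7585  [C, E, D are collinear ∩ AD ⟂ CE]
4. D_y = 1321/7585  [C, E, D are collinear ∩ AD ⟂ CE]
   → D = (-61376/7585, 1321/7585)

A = (161/185, -152/185)
D = (-61376/7585, 1321/7585)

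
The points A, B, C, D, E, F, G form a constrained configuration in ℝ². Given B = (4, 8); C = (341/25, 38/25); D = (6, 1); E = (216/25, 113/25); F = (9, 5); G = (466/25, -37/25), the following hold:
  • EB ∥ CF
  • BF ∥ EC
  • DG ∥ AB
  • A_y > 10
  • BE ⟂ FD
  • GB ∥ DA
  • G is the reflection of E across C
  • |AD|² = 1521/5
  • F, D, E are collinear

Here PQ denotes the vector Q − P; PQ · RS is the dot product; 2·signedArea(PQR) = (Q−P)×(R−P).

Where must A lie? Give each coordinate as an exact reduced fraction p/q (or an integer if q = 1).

A = (-216/25, 262/25)

1. A_x = -216/25  [DG ∥ AB ∩ GB ∥ DA]
2. A_y = 262/25  [DG ∥ AB ∩ GB ∥ DA]
   → A = (-216/25, 262/25)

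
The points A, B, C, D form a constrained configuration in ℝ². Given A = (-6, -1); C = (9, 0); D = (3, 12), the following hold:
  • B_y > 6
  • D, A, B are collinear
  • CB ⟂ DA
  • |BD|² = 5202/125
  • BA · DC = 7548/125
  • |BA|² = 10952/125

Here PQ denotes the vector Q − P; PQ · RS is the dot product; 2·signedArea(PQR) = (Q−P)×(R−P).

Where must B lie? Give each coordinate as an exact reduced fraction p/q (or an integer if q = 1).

B = (-84/125, 837/125)

1. B_x = -84/125  [D, A, B are collinear ∩ CB ⟂ DA]
2. B_y = 837/125  [D, A, B are collinear ∩ CB ⟂ DA]
   → B = (-84/125, 837/125)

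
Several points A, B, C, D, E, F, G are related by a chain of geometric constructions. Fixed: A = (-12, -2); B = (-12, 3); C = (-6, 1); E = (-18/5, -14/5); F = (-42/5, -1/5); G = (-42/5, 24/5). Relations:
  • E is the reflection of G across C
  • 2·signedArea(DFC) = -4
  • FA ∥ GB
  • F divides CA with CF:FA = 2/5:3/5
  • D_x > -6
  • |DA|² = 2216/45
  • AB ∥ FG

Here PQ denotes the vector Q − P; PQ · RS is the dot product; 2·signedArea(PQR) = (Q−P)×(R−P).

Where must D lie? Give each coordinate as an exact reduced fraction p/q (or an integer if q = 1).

D = (-26/5, -4/15)

1. D_x = -26/5  [line -6/5·x + 12/5·y + -28/5 = 0 ∩ |DA|² = 2216/45]
2. D_y = -4/15  [line -6/5·x + 12/5·y + -28/5 = 0 ∩ |DA|² = 2216/45]
   → D = (-26/5, -4/15)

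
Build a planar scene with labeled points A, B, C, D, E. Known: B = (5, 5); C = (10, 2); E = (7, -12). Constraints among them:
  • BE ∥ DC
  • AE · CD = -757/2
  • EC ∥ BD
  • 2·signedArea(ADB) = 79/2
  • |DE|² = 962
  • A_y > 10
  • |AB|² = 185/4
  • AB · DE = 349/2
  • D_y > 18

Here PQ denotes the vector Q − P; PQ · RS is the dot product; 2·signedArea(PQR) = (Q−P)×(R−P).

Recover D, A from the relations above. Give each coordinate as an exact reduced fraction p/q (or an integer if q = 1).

1. D_x = 8  [BE ∥ DC ∩ EC ∥ BD]
2. D_y = 19  [BE ∥ DC ∩ EC ∥ BD]
   → D = (8, 19)
3. A_x = 9  [AE · CD = -757/2 ∩ 2·signedArea(ADB) = 79/2]
4. A_y = 21/2  [AE · CD = -757/2 ∩ 2·signedArea(ADB) = 79/2]
   → A = (9, 21/2)

A = (9, 21/2)
D = (8, 19)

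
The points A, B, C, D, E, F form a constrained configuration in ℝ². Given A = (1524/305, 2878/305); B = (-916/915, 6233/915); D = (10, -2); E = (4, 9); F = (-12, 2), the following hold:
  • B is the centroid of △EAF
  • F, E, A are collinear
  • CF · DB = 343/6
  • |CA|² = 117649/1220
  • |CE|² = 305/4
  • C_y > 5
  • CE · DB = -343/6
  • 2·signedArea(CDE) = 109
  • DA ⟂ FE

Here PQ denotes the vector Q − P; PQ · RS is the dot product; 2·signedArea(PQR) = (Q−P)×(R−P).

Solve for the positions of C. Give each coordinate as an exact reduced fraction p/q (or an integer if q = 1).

1. C_x = -4  [2·signedArea(CDE) = 109 ∩ CF · DB = 343/6]
2. C_y = 11/2  [2·signedArea(CDE) = 109 ∩ CF · DB = 343/6]
   → C = (-4, 11/2)

C = (-4, 11/2)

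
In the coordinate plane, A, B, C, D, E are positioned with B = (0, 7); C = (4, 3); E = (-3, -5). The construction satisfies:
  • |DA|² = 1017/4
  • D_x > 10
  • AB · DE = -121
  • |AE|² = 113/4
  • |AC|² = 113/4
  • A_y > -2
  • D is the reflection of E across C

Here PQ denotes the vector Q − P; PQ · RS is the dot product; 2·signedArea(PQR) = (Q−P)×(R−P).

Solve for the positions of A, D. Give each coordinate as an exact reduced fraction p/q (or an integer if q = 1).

1. D_x = 11  [D is the reflection of E across C]
2. D_y = 11  [D is the reflection of E across C]
   → D = (11, 11)
3. A_x = 1/2  [line 14·x + 16·y + 9 = 0 ∩ |AE|² = 113/4]
4. A_y = -1  [line 14·x + 16·y + 9 = 0 ∩ |AE|² = 113/4]
   → A = (1/2, -1)

A = (1/2, -1)
D = (11, 11)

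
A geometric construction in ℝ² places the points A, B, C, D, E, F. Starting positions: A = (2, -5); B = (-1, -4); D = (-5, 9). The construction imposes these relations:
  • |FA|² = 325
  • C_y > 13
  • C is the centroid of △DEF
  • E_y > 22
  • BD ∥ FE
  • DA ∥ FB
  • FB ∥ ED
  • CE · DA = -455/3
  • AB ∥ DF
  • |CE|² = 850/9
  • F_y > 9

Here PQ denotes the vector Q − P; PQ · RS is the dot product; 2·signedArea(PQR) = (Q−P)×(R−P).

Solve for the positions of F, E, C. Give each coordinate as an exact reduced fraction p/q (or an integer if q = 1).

1. F_x = -8  [DA ∥ FB ∩ AB ∥ DF]
2. F_y = 10  [DA ∥ FB ∩ AB ∥ DF]
   → F = (-8, 10)
3. E_x = -12  [FB ∥ ED ∩ BD ∥ FE]
4. E_y = 23  [FB ∥ ED ∩ BD ∥ FE]
   → E = (-12, 23)
5. C_x = -25/3  [C is the centroid of △DEF]
6. C_y = 14  [C is the centroid of △DEF]
   → C = (-25/3, 14)

C = (-25/3, 14)
E = (-12, 23)
F = (-8, 10)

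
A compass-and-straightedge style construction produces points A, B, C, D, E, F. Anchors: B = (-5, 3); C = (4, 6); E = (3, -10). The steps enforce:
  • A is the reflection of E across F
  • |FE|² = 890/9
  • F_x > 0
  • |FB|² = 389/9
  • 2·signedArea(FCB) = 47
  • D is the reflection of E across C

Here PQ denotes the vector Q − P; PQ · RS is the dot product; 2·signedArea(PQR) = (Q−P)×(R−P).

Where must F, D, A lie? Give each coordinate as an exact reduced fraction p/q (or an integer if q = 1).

1. F_x = 2/3  [line 3·x + -9·y + -5 = 0 ∩ |FB|² = 389/9]
2. F_y = -1/3  [line 3·x + -9·y + -5 = 0 ∩ |FB|² = 389/9]
   → F = (2/3, -1/3)
3. D_x = 5  [D is the reflection of E across C]
4. D_y = 22  [D is the reflection of E across C]
   → D = (5, 22)
5. A_x = -5/3  [A is the reflection of E across F]
6. A_y = 28/3  [A is the reflection of E across F]
   → A = (-5/3, 28/3)

A = (-5/3, 28/3)
D = (5, 22)
F = (2/3, -1/3)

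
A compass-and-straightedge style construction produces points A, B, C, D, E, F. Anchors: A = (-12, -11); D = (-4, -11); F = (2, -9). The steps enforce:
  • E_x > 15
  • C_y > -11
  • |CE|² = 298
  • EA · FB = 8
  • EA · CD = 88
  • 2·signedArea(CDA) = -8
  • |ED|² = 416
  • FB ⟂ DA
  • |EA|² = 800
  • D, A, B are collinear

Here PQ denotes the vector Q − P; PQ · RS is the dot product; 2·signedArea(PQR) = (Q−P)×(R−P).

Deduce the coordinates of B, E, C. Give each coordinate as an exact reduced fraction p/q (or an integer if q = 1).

B = (2, -11)
C = (-1, -10)
E = (16, -7)

1. B_x = 2  [D, A, B are collinear ∩ FB ⟂ DA]
2. B_y = -11  [D, A, B are collinear ∩ FB ⟂ DA]
   → B = (2, -11)
3. E_y = -7  [EA · FB = 8]
4. E_x = 16  [|EA|² = 800]
   → E = (16, -7)
5. C_x = -1  [EA · CD = 88 ∩ 2·signedArea(CDA) = -8]
6. C_y = -10  [EA · CD = 88 ∩ 2·signedArea(CDA) = -8]
   → C = (-1, -10)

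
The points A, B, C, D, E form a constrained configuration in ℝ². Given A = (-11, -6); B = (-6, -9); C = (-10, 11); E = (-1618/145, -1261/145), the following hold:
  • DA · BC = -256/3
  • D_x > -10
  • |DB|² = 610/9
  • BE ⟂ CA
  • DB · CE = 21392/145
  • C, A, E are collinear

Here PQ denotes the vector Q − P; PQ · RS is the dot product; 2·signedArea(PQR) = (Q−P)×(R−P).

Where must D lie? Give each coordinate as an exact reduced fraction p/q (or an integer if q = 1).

1. D_x = -9  [DA · BC = -256/3 ∩ DB · CE = 21392/145]
2. D_y = -4/3  [DA · BC = -256/3 ∩ DB · CE = 21392/145]
   → D = (-9, -4/3)

D = (-9, -4/3)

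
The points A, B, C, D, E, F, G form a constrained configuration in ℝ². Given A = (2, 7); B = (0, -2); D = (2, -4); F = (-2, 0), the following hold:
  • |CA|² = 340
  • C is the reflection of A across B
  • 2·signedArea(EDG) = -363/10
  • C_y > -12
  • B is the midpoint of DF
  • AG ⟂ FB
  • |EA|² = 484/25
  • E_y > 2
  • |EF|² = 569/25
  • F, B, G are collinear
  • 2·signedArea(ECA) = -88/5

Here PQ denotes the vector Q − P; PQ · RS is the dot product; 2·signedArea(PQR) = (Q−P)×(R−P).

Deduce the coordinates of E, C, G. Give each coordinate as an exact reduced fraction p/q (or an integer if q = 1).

C = (-2, -11)
E = (2, 13/5)
G = (-7/2, 3/2)

1. C_x = -2  [C is the reflection of A across B]
2. C_y = -11  [C is the reflection of A across B]
   → C = (-2, -11)
3. G_x = -7/2  [F, B, G are collinear ∩ AG ⟂ FB]
4. G_y = 3/2  [F, B, G are collinear ∩ AG ⟂ FB]
   → G = (-7/2, 3/2)
5. E_x = 2  [2·signedArea(ECA) = -88/5 ∩ 2·signedArea(EDG) = -363/10]
6. E_y = 13/5  [2·signedArea(ECA) = -88/5 ∩ 2·signedArea(EDG) = -363/10]
   → E = (2, 13/5)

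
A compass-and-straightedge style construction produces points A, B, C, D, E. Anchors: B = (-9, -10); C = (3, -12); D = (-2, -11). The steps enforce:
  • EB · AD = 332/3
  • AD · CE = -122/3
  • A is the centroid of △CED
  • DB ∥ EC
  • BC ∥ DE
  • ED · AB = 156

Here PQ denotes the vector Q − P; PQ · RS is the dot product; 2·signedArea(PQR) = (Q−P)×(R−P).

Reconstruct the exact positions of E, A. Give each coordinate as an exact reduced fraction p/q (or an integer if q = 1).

1. E_x = 10  [DB ∥ EC ∩ BC ∥ DE]
2. E_y = -13  [DB ∥ EC ∩ BC ∥ DE]
   → E = (10, -13)
3. A_x = 11/3  [A is the centroid of △CED]
4. A_y = -12  [A is the centroid of △CED]
   → A = (11/3, -12)

A = (11/3, -12)
E = (10, -13)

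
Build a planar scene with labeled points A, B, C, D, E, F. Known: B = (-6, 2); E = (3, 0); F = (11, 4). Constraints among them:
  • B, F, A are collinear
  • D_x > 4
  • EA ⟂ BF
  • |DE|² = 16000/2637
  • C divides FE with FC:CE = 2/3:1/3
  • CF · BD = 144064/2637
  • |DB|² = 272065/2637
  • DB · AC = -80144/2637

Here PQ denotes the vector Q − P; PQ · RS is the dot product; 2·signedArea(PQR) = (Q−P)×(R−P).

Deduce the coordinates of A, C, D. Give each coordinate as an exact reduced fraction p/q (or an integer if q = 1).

A = (775/293, 884/293)
C = (17/3, 4/3)
D = (3653/879, 1912/879)

1. A_x = 775/293  [B, F, A are collinear ∩ EA ⟂ BF]
2. A_y = 884/293  [B, F, A are collinear ∩ EA ⟂ BF]
   → A = (775/293, 884/293)
3. C_x = 17/3  [C divides FE with FC:CE = 2/3:1/3]
4. C_y = 4/3  [C divides FE with FC:CE = 2/3:1/3]
   → C = (17/3, 4/3)
5. D_x = 3653/879  [DB · AC = -80144/2637 ∩ CF · BD = 144064/2637]
6. D_y = 1912/879  [DB · AC = -80144/2637 ∩ CF · BD = 144064/2637]
   → D = (3653/879, 1912/879)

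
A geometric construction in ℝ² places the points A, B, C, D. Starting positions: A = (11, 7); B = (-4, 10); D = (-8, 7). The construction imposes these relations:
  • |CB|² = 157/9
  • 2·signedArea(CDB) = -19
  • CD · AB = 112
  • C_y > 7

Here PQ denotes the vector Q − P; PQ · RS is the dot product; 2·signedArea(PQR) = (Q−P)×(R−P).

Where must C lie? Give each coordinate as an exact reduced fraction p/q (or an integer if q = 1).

1. C_x = -1/3  [2·signedArea(CDB) = -19 ∩ CD · AB = 112]
2. C_y = 8  [2·signedArea(CDB) = -19 ∩ CD · AB = 112]
   → C = (-1/3, 8)

C = (-1/3, 8)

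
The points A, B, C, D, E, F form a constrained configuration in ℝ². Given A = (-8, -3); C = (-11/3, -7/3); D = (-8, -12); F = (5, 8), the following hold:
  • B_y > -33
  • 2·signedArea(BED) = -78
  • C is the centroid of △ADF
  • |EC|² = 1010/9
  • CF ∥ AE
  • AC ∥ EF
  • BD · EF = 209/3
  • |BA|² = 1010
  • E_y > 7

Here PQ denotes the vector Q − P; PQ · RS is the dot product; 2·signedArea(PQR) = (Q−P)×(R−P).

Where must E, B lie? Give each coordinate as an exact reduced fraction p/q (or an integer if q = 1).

1. E_x = 2/3  [AC ∥ EF ∩ CF ∥ AE]
2. E_y = 22/3  [AC ∥ EF ∩ CF ∥ AE]
   → E = (2/3, 22/3)
3. B_x = -21  [2·signedArea(BED) = -78 ∩ BD · EF = 209/3]
4. B_y = -32  [2·signedArea(BED) = -78 ∩ BD · EF = 209/3]
   → B = (-21, -32)

B = (-21, -32)
E = (2/3, 22/3)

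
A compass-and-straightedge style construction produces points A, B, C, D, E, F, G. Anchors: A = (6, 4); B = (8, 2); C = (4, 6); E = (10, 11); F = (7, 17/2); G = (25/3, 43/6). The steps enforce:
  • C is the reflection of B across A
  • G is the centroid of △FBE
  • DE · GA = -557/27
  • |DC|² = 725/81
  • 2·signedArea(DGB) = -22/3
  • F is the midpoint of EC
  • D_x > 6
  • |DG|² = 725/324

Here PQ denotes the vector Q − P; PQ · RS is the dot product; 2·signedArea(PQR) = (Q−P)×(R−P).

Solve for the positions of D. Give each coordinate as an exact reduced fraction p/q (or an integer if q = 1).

D = (62/9, 61/9)

1. D_x = 62/9  [DE · GA = -557/27 ∩ 2·signedArea(DGB) = -22/3]
2. D_y = 61/9  [DE · GA = -557/27 ∩ 2·signedArea(DGB) = -22/3]
   → D = (62/9, 61/9)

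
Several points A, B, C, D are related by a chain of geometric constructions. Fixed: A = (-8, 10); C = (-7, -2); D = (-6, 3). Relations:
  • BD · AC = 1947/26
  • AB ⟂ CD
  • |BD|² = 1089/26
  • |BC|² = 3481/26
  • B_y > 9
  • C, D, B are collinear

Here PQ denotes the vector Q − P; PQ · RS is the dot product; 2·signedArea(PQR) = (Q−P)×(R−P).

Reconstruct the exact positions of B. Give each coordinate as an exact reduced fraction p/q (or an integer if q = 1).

B = (-123/26, 243/26)

1. B_x = -123/26  [C, D, B are collinear ∩ AB ⟂ CD]
2. B_y = 243/26  [C, D, B are collinear ∩ AB ⟂ CD]
   → B = (-123/26, 243/26)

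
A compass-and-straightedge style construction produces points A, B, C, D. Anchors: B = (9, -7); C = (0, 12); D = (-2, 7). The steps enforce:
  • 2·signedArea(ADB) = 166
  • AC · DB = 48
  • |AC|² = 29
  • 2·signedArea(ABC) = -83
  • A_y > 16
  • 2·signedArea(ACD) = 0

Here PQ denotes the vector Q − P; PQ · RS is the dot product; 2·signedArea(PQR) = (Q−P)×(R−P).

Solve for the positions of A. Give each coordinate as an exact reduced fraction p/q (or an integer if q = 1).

1. A_x = 2  [2·signedArea(ACD) = 0 ∩ 2·signedArea(ABC) = -83]
2. A_y = 17  [2·signedArea(ACD) = 0 ∩ 2·signedArea(ABC) = -83]
   → A = (2, 17)

A = (2, 17)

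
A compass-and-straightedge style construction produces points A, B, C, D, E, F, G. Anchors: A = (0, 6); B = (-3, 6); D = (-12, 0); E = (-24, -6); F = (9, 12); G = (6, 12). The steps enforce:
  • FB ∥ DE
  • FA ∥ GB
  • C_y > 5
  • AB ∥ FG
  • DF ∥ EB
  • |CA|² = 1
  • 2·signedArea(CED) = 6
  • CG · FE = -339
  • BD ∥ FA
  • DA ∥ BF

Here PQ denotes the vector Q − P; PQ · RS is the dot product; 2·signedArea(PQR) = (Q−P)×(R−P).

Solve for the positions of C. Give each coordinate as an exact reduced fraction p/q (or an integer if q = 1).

C = (-1, 6)

1. C_x = -1  [CG · FE = -339 ∩ 2·signedArea(CED) = 6]
2. C_y = 6  [CG · FE = -339 ∩ 2·signedArea(CED) = 6]
   → C = (-1, 6)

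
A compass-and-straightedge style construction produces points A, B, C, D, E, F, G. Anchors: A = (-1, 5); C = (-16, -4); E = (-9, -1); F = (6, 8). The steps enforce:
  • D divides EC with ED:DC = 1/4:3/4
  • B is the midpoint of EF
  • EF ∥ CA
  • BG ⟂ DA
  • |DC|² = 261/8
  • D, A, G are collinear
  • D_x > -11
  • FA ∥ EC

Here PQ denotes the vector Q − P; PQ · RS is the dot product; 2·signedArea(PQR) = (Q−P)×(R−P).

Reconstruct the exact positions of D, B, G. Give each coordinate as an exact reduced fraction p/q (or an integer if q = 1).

B = (-3/2, 7/2)
D = (-43/4, -7/4)
G = (-51/25, 107/25)

1. D_x = -43/4  [D divides EC with ED:DC = 1/4:3/4]
2. D_y = -7/4  [D divides EC with ED:DC = 1/4:3/4]
   → D = (-43/4, -7/4)
3. B_x = -3/2  [B is the midpoint of EF]
4. B_y = 7/2  [B is the midpoint of EF]
   → B = (-3/2, 7/2)
5. G_x = -51/25  [D, A, G are collinear ∩ BG ⟂ DA]
6. G_y = 107/25  [D, A, G are collinear ∩ BG ⟂ DA]
   → G = (-51/25, 107/25)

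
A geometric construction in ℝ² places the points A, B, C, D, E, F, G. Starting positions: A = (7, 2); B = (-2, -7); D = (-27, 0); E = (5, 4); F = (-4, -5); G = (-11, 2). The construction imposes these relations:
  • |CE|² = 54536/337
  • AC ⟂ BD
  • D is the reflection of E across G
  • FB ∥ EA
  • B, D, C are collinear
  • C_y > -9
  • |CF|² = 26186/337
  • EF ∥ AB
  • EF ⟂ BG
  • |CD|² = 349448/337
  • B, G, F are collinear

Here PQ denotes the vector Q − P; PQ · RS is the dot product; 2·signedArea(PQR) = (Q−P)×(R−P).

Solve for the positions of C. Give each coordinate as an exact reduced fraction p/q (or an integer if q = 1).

1. C_x = 1351/337  [B, D, C are collinear ∩ AC ⟂ BD]
2. C_y = -2926/337  [B, D, C are collinear ∩ AC ⟂ BD]
   → C = (1351/337, -2926/337)

C = (1351/337, -2926/337)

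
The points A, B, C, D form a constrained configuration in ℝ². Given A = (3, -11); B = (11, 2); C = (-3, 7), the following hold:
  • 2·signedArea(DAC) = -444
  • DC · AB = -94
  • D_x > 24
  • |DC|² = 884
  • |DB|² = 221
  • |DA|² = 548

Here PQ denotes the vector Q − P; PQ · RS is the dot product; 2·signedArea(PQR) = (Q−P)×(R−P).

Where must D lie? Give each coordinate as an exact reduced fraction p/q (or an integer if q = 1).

D = (25, -3)

1. D_x = 25  [2·signedArea(DAC) = -444 ∩ DC · AB = -94]
2. D_y = -3  [2·signedArea(DAC) = -444 ∩ DC · AB = -94]
   → D = (25, -3)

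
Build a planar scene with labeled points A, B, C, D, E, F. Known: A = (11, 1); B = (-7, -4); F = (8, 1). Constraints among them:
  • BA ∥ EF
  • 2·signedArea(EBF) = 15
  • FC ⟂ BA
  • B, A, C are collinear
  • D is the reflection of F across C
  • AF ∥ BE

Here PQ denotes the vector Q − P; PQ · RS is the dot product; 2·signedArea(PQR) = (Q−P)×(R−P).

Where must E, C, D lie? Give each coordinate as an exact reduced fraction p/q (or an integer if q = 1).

1. E_x = -10  [BA ∥ EF ∩ AF ∥ BE]
2. E_y = -4  [BA ∥ EF ∩ AF ∥ BE]
   → E = (-10, -4)
3. C_x = 2867/349  [B, A, C are collinear ∩ FC ⟂ BA]
4. C_y = 79/349  [B, A, C are collinear ∩ FC ⟂ BA]
   → C = (2867/349, 79/349)
5. D_x = 2942/349  [D is the reflection of F across C]
6. D_y = -191/349  [D is the reflection of F across C]
   → D = (2942/349, -191/349)

C = (2867/349, 79/349)
D = (2942/349, -191/349)
E = (-10, -4)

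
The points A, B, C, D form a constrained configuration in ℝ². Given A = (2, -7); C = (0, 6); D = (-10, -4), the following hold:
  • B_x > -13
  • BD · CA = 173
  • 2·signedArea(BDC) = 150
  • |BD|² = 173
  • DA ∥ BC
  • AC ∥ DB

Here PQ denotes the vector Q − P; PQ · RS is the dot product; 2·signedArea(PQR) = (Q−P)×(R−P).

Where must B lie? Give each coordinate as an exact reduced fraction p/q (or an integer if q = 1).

B = (-12, 9)

1. B_x = -12  [DA ∥ BC ∩ AC ∥ DB]
2. B_y = 9  [DA ∥ BC ∩ AC ∥ DB]
   → B = (-12, 9)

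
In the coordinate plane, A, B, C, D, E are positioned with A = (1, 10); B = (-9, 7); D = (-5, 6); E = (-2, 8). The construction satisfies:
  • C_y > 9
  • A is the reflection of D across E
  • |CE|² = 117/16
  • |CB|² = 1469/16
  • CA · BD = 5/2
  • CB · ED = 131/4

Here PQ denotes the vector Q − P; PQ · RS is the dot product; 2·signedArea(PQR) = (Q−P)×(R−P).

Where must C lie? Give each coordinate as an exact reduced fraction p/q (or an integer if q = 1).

C = (1/4, 19/2)

1. C_x = 1/4  [CB · ED = 131/4 ∩ CA · BD = 5/2]
2. C_y = 19/2  [CB · ED = 131/4 ∩ CA · BD = 5/2]
   → C = (1/4, 19/2)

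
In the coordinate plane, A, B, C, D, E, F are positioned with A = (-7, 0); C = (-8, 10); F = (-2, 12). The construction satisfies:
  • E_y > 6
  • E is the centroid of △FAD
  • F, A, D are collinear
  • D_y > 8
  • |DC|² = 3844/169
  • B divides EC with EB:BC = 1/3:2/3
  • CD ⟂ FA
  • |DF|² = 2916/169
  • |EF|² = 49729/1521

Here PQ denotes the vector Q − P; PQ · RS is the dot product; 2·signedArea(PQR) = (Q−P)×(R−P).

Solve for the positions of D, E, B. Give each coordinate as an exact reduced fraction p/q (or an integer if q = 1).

1. D_x = -608/169  [F, A, D are collinear ∩ CD ⟂ FA]
2. D_y = 1380/169  [F, A, D are collinear ∩ CD ⟂ FA]
   → D = (-608/169, 1380/169)
3. E_x = -2129/507  [E is the centroid of △FAD]
4. E_y = 1136/169  [E is the centroid of △FAD]
   → E = (-2129/507, 1136/169)
5. B_x = -8314/1521  [B divides EC with EB:BC = 1/3:2/3]
6. B_y = 3962/507  [B divides EC with EB:BC = 1/3:2/3]
   → B = (-8314/1521, 3962/507)

B = (-8314/1521, 3962/507)
D = (-608/169, 1380/169)
E = (-2129/507, 1136/169)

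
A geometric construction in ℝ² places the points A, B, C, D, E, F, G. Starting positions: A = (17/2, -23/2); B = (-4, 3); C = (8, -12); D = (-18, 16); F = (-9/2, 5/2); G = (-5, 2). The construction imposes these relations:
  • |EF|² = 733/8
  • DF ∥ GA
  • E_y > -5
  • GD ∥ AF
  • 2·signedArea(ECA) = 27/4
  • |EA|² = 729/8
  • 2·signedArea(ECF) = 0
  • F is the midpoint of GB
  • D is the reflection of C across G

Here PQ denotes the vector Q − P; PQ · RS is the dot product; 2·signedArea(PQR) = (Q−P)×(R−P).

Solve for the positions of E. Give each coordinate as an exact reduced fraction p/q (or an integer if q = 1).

E = (7/4, -19/4)

1. E_x = 7/4  [2·signedArea(ECF) = 0 ∩ 2·signedArea(ECA) = 27/4]
2. E_y = -19/4  [2·signedArea(ECF) = 0 ∩ 2·signedArea(ECA) = 27/4]
   → E = (7/4, -19/4)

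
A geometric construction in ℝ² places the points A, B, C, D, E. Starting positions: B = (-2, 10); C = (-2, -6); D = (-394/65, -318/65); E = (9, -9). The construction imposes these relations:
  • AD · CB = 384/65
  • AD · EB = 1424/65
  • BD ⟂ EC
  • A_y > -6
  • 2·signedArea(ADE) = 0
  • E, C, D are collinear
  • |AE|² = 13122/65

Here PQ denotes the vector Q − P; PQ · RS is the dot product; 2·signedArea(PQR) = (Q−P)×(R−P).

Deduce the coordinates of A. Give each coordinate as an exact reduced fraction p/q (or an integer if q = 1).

A = (-306/65, -342/65)

1. A_x = -306/65  [2·signedArea(ADE) = 0 ∩ AD · EB = 1424/65]
2. A_y = -342/65  [2·signedArea(ADE) = 0 ∩ AD · EB = 1424/65]
   → A = (-306/65, -342/65)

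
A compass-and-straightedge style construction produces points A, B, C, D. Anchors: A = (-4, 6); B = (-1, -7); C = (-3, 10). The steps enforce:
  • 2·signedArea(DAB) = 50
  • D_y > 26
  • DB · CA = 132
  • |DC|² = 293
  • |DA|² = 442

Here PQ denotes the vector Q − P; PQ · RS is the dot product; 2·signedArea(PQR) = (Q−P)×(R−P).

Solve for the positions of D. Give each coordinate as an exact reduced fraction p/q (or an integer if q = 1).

D = (-5, 27)

1. D_x = -5  [DB · CA = 132 ∩ 2·signedArea(DAB) = 50]
2. D_y = 27  [DB · CA = 132 ∩ 2·signedArea(DAB) = 50]
   → D = (-5, 27)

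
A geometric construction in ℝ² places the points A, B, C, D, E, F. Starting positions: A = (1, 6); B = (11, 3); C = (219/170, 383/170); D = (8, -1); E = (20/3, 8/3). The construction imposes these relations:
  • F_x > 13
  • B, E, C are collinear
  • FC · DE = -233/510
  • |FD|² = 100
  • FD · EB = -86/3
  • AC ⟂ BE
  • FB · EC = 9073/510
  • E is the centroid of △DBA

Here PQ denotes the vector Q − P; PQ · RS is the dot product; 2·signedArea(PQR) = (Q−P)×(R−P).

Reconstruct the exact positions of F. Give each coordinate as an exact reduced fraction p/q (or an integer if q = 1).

1. F_x = 14  [FB · EC = 9073/510 ∩ FC · DE = -233/510]
2. F_y = 7  [FB · EC = 9073/510 ∩ FC · DE = -233/510]
   → F = (14, 7)

F = (14, 7)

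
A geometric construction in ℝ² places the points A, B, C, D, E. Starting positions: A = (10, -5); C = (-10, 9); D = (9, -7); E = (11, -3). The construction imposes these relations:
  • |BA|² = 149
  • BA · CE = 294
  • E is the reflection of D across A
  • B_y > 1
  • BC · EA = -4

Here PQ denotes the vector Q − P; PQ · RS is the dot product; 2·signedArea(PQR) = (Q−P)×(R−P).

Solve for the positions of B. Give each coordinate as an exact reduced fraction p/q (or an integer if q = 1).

B = (0, 2)

1. B_x = 0  [BC · EA = -4 ∩ BA · CE = 294]
2. B_y = 2  [BC · EA = -4 ∩ BA · CE = 294]
   → B = (0, 2)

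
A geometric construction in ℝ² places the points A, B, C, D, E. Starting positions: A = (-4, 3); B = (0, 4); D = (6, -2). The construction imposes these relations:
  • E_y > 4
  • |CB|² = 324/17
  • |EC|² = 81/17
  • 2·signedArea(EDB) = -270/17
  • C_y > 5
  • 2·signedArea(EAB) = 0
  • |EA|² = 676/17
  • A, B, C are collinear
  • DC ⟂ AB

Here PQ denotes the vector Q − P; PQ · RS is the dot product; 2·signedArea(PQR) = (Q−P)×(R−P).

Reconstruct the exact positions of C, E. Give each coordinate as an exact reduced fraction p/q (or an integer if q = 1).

C = (72/17, 86/17)
E = (36/17, 77/17)

1. C_x = 72/17  [A, B, C are collinear ∩ DC ⟂ AB]
2. C_y = 86/17  [A, B, C are collinear ∩ DC ⟂ AB]
   → C = (72/17, 86/17)
3. E_x = 36/17  [2·signedArea(EAB) = 0 ∩ 2·signedArea(EDB) = -270/17]
4. E_y = 77/17  [2·signedArea(EAB) = 0 ∩ 2·signedArea(EDB) = -270/17]
   → E = (36/17, 77/17)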